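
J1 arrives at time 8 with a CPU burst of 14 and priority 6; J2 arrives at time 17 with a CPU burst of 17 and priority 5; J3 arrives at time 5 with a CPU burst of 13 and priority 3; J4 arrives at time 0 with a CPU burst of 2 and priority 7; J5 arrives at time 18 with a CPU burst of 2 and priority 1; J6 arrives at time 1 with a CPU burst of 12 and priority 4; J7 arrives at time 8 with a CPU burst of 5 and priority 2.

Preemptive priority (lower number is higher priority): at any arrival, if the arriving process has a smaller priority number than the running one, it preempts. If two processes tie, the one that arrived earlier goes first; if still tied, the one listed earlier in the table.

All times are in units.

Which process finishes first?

Timeline: | J4 0-1 | J6 1-5 | J3 5-8 | J7 8-13 | J3 13-18 | J5 18-20 | J3 20-25 | J6 25-33 | J2 33-50 | J1 50-64 | J4 64-65 |
Completion: J1=64  J2=50  J3=25  J4=65  J5=20  J6=33  J7=13
Turnaround (C−A): J1=56  J2=33  J3=20  J4=65  J5=2  J6=32  J7=5
Finish order: J7 → J5 → J3 → J6 → J2 → J1 → J4

J7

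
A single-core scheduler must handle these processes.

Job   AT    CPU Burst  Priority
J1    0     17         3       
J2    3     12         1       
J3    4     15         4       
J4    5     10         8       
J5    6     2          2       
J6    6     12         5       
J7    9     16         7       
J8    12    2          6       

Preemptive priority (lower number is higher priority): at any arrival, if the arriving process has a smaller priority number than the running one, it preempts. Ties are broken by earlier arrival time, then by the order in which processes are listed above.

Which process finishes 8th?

J4

Gantt: | J1 0-3 | J2 3-15 | J5 15-17 | J1 17-31 | J3 31-46 | J6 46-58 | J8 58-60 | J7 60-76 | J4 76-86 |
Completion: J1=31  J2=15  J3=46  J4=86  J5=17  J6=58  J7=76  J8=60
Turnaround (C−A): J1=31  J2=12  J3=42  J4=81  J5=11  J6=52  J7=67  J8=48
Finish order: J2 → J5 → J1 → J3 → J6 → J8 → J7 → J4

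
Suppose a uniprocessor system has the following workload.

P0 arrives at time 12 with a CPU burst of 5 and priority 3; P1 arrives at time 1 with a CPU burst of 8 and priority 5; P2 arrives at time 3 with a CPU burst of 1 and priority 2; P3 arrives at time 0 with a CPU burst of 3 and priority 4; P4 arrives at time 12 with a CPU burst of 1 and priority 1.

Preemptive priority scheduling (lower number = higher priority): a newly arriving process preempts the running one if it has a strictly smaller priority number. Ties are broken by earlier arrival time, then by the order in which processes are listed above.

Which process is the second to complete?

P2

Gantt: | P3 0-3 | P2 3-4 | P1 4-12 | P4 12-13 | P0 13-18 |
Completion: P0=18  P1=12  P2=4  P3=3  P4=13
Finish order: P3 → P2 → P1 → P4 → P0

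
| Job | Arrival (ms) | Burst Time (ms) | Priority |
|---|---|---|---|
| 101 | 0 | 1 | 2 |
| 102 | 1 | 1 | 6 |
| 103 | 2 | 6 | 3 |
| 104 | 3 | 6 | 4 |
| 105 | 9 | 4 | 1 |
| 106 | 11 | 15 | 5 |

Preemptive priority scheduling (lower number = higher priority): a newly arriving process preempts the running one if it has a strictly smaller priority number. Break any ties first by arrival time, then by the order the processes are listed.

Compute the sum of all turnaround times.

Timeline: | 101 0-1 | 102 1-2 | 103 2-8 | 104 8-9 | 105 9-13 | 104 13-18 | 106 18-33 |
Completion: 101=1  102=2  103=8  104=18  105=13  106=33
Turnaround (C−A): 101=1  102=1  103=6  104=15  105=4  106=22
Turnaround = completion − arrival: 101=1, 102=1, 103=6, 104=15, 105=4, 106=22
Total turnaround = 1 + 1 + 6 + 15 + 4 + 22 = 49

49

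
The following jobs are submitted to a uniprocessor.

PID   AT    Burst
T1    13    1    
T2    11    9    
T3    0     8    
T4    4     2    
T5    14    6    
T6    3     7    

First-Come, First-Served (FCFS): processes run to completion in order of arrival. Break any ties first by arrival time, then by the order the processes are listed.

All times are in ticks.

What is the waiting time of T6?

5

Gantt: | T3 0-8 | T6 8-15 | T4 15-17 | T2 17-26 | T1 26-27 | T5 27-33 |
Completion: T1=27  T2=26  T3=8  T4=17  T5=33  T6=15
Waiting(T6) = turnaround − burst = 12 − 7 = 5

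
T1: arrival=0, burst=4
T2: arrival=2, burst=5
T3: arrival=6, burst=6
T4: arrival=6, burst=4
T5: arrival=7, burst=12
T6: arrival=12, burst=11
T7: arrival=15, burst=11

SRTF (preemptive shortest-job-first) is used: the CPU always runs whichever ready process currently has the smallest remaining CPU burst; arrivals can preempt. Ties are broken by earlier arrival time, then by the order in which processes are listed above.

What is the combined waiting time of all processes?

Schedule: | T1 0-4 | T2 4-9 | T4 9-13 | T3 13-19 | T6 19-30 | T7 30-41 | T5 41-53 |
Completion: T1=4  T2=9  T3=19  T4=13  T5=53  T6=30  T7=41
Turnaround (C−A): T1=4  T2=7  T3=13  T4=7  T5=46  T6=18  T7=26
Waiting = turnaround − burst: T1=0, T2=2, T3=7, T4=3, T5=34, T6=7, T7=15
Total waiting = 0 + 2 + 7 + 3 + 34 + 7 + 15 = 68

68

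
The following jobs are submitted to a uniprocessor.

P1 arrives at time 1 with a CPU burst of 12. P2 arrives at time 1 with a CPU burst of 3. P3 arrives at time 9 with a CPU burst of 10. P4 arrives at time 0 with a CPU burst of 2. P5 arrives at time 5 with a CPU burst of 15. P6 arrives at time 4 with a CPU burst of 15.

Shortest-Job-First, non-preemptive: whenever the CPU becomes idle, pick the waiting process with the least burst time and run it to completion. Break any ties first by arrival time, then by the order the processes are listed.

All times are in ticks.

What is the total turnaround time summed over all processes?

Schedule: | P4 0-2 | P2 2-5 | P1 5-17 | P3 17-27 | P6 27-42 | P5 42-57 |
Completion: P1=17  P2=5  P3=27  P4=2  P5=57  P6=42
Turnaround (C−A): P1=16  P2=4  P3=18  P4=2  P5=52  P6=38
Turnaround = completion − arrival: P1=16, P2=4, P3=18, P4=2, P5=52, P6=38
Total turnaround = 16 + 4 + 18 + 2 + 52 + 38 = 130

130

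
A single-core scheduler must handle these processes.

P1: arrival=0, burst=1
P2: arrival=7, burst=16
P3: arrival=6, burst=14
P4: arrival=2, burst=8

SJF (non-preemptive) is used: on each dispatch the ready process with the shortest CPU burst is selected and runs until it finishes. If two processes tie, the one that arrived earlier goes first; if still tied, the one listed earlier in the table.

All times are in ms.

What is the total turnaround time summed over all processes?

Timeline: | P1 0-1 | idle 1-2 | P4 2-10 | P3 10-24 | P2 24-40 |
Completion: P1=1  P2=40  P3=24  P4=10
Turnaround = completion − arrival: P1=1, P2=33, P3=18, P4=8
Total turnaround = 1 + 33 + 18 + 8 = 60

60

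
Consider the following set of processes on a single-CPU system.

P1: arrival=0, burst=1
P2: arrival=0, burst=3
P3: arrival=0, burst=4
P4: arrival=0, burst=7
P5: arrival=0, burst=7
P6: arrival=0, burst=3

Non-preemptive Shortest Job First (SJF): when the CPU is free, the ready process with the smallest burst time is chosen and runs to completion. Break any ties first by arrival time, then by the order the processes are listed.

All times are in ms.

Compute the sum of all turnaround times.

Gantt: | P1 0-1 | P2 1-4 | P6 4-7 | P3 7-11 | P4 11-18 | P5 18-25 |
Completion: P1=1  P2=4  P3=11  P4=18  P5=25  P6=7
Turnaround (C−A): P1=1  P2=4  P3=11  P4=18  P5=25  P6=7
Turnaround = completion − arrival: P1=1, P2=4, P3=11, P4=18, P5=25, P6=7
Total turnaround = 1 + 4 + 11 + 18 + 25 + 7 = 66

66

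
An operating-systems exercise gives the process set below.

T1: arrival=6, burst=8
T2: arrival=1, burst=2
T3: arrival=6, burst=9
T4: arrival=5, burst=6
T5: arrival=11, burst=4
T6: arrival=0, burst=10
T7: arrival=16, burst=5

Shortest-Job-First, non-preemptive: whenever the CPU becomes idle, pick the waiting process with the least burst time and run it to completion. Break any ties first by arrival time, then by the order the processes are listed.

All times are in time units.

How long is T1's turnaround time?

29

Timeline: | T6 0-10 | T2 10-12 | T5 12-16 | T7 16-21 | T4 21-27 | T1 27-35 | T3 35-44 |
Completion: T1=35  T2=12  T3=44  T4=27  T5=16  T6=10  T7=21
Turnaround (C−A): T1=29  T2=11  T3=38  T4=22  T5=5  T6=10  T7=5
Turnaround(T1) = completion − arrival = 35 − 6 = 29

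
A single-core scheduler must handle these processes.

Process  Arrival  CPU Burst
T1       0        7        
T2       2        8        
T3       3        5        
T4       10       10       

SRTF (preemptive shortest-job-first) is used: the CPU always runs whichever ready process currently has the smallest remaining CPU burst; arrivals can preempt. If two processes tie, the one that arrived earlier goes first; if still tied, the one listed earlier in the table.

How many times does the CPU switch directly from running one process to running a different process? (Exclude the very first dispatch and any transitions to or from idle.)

Gantt: | T1 0-7 | T3 7-12 | T2 12-20 | T4 20-30 |
Completion: T1=7  T2=20  T3=12  T4=30

3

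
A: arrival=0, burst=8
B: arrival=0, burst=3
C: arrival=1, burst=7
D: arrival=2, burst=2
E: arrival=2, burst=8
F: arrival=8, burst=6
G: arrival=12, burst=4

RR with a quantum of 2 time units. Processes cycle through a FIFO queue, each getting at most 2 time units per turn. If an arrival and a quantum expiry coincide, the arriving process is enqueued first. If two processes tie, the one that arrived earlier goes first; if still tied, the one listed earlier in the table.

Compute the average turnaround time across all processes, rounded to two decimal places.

Timeline: | A 0-2 | B 2-4 | C 4-6 | D 6-8 | E 8-10 | A 10-12 | B 12-13 | C 13-15 | F 15-17 | E 17-19 | G 19-21 | A 21-23 | C 23-25 | F 25-27 | E 27-29 | G 29-31 | A 31-33 | C 33-34 | F 34-36 | E 36-38 |
Completion: A=33  B=13  C=34  D=8  E=38  F=36  G=31
Turnaround times: A=33, B=13, C=33, D=6, E=36, F=28, G=19
Average turnaround = (33+13+33+6+36+28+19) / 7 = 168/7 = 24.00

24.00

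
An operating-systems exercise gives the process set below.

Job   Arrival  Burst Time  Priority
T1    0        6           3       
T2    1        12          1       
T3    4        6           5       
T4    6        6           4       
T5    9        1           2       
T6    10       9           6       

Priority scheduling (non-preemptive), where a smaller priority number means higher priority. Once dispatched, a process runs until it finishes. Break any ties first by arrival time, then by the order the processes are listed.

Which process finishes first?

Gantt: | T1 0-6 | T2 6-18 | T5 18-19 | T4 19-25 | T3 25-31 | T6 31-40 |
Completion: T1=6  T2=18  T3=31  T4=25  T5=19  T6=40
Turnaround (C−A): T1=6  T2=17  T3=27  T4=19  T5=10  T6=30
Finish order: T1 → T2 → T5 → T4 → T3 → T6

T1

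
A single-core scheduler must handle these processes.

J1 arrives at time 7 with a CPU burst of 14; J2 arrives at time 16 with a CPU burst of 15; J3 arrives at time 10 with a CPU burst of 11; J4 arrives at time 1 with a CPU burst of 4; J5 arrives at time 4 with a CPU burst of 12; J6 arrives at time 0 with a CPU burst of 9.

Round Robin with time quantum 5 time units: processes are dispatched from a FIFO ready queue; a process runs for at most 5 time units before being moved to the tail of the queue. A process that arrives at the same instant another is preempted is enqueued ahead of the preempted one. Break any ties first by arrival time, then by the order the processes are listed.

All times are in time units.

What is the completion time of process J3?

60

Timeline: | J6 0-5 | J4 5-9 | J5 9-14 | J6 14-18 | J1 18-23 | J3 23-28 | J5 28-33 | J2 33-38 | J1 38-43 | J3 43-48 | J5 48-50 | J2 50-55 | J1 55-59 | J3 59-60 | J2 60-65 |
Completion: J1=59  J2=65  J3=60  J4=9  J5=50  J6=18
Turnaround (C−A): J1=52  J2=49  J3=50  J4=8  J5=46  J6=18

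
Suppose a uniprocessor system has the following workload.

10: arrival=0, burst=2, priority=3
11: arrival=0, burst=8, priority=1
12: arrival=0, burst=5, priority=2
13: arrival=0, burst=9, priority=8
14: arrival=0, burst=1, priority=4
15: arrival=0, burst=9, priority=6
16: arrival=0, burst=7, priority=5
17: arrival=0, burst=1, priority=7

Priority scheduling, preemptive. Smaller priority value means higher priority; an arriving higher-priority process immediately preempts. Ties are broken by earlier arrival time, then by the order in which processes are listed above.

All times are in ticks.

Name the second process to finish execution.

Gantt: | 11 0-8 | 12 8-13 | 10 13-15 | 14 15-16 | 16 16-23 | 15 23-32 | 17 32-33 | 13 33-42 |
Completion: 10=15  11=8  12=13  13=42  14=16  15=32  16=23  17=33
Finish order: 11 → 12 → 10 → 14 → 16 → 15 → 17 → 13

12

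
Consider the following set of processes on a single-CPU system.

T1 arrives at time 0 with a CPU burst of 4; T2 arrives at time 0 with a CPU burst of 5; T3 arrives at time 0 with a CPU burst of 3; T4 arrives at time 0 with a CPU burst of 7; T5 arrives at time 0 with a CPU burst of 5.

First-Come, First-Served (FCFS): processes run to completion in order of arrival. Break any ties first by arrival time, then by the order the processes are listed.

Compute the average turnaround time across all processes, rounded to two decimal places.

13.60

Gantt: | T1 0-4 | T2 4-9 | T3 9-12 | T4 12-19 | T5 19-24 |
Completion: T1=4  T2=9  T3=12  T4=19  T5=24
Turnaround (C−A): T1=4  T2=9  T3=12  T4=19  T5=24
Turnaround times: T1=4, T2=9, T3=12, T4=19, T5=24
Average turnaround = (4+9+12+19+24) / 5 = 68/5 = 13.60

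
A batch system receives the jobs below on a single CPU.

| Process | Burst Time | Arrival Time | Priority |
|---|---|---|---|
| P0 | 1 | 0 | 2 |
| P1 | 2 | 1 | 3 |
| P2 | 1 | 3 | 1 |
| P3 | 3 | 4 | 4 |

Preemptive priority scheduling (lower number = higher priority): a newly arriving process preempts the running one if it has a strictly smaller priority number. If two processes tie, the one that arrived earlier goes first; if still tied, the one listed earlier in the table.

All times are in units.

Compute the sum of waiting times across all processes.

Timeline: | P0 0-1 | P1 1-3 | P2 3-4 | P3 4-7 |
Completion: P0=1  P1=3  P2=4  P3=7
Waiting = turnaround − burst: P0=0, P1=0, P2=0, P3=0
Total waiting = 0 + 0 + 0 + 0 = 0

0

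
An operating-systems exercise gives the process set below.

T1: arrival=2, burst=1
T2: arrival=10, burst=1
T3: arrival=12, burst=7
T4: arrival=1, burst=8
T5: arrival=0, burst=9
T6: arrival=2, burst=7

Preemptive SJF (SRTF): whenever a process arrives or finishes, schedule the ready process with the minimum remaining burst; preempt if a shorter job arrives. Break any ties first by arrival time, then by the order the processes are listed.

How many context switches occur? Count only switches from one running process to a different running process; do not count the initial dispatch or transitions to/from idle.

Timeline: | T5 0-2 | T1 2-3 | T5 3-10 | T2 10-11 | T6 11-18 | T3 18-25 | T4 25-33 |
Completion: T1=3  T2=11  T3=25  T4=33  T5=10  T6=18
Turnaround (C−A): T1=1  T2=1  T3=13  T4=32  T5=10  T6=16

6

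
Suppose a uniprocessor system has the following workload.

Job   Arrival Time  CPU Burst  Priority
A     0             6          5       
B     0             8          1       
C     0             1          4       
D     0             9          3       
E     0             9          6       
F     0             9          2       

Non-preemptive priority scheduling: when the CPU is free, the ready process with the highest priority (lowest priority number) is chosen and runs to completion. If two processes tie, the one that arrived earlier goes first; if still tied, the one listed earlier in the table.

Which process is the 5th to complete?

A

Timeline: | B 0-8 | F 8-17 | D 17-26 | C 26-27 | A 27-33 | E 33-42 |
Completion: A=33  B=8  C=27  D=26  E=42  F=17
Turnaround (C−A): A=33  B=8  C=27  D=26  E=42  F=17
Finish order: B → F → D → C → A → E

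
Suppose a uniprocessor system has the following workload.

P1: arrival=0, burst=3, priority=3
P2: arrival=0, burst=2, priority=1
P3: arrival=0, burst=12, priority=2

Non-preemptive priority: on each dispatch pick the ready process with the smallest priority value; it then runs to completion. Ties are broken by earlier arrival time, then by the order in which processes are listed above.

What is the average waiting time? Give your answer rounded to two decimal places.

5.33

Schedule: | P2 0-2 | P3 2-14 | P1 14-17 |
Completion: P1=17  P2=2  P3=14
Waiting times: P1=14, P2=0, P3=2
Average waiting = (14+0+2) / 3 = 16/3 = 5.33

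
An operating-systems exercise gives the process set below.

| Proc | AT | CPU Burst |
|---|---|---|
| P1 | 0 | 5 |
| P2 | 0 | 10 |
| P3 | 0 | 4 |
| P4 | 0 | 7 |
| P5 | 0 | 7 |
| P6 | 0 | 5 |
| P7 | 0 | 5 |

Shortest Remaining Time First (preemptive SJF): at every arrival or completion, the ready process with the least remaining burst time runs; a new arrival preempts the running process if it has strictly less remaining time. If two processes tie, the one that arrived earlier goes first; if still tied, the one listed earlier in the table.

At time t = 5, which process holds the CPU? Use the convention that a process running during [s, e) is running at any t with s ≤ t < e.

Schedule: | P3 0-4 | P1 4-9 | P6 9-14 | P7 14-19 | P4 19-26 | P5 26-33 | P2 33-43 |
Completion: P1=9  P2=43  P3=4  P4=26  P5=33  P6=14  P7=19

P1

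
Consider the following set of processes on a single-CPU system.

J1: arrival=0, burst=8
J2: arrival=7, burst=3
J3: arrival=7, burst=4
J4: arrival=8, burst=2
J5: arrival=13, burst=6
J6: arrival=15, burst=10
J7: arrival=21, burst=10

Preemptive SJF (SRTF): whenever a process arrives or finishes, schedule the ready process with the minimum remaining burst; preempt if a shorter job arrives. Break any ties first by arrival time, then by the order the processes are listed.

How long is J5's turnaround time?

10

Schedule: | J1 0-8 | J4 8-10 | J2 10-13 | J3 13-17 | J5 17-23 | J6 23-33 | J7 33-43 |
Completion: J1=8  J2=13  J3=17  J4=10  J5=23  J6=33  J7=43
Turnaround (C−A): J1=8  J2=6  J3=10  J4=2  J5=10  J6=18  J7=22
Turnaround(J5) = completion − arrival = 23 − 13 = 10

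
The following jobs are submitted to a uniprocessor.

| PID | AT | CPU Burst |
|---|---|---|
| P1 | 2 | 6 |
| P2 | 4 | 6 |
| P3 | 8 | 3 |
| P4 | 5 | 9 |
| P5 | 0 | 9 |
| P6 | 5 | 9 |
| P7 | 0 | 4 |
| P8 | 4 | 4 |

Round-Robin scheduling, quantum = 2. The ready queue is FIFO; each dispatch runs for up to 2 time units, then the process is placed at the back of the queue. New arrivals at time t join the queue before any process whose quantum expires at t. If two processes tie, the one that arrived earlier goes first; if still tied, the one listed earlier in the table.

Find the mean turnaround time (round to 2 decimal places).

33.13

Gantt: | P5 0-2 | P7 2-4 | P1 4-6 | P5 6-8 | P2 8-10 | P8 10-12 | P7 12-14 | P4 14-16 | P6 16-18 | P1 18-20 | P3 20-22 | P5 22-24 | P2 24-26 | P8 26-28 | P4 28-30 | P6 30-32 | P1 32-34 | P3 34-35 | P5 35-37 | P2 37-39 | P4 39-41 | P6 41-43 | P5 43-44 | P4 44-46 | P6 46-48 | P4 48-49 | P6 49-50 |
Completion: P1=34  P2=39  P3=35  P4=49  P5=44  P6=50  P7=14  P8=28
Turnaround times: P1=32, P2=35, P3=27, P4=44, P5=44, P6=45, P7=14, P8=24
Average turnaround = (32+35+27+44+44+45+14+24) / 8 = 265/8 = 33.13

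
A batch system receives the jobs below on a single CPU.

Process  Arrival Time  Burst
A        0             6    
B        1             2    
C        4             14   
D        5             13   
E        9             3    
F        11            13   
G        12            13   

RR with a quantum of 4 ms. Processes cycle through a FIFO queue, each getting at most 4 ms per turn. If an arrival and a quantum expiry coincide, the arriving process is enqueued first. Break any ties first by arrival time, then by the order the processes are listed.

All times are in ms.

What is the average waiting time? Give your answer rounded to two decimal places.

Gantt: | A 0-4 | B 4-6 | C 6-10 | A 10-12 | D 12-16 | E 16-19 | C 19-23 | F 23-27 | G 27-31 | D 31-35 | C 35-39 | F 39-43 | G 43-47 | D 47-51 | C 51-53 | F 53-57 | G 57-61 | D 61-62 | F 62-63 | G 63-64 |
Completion: A=12  B=6  C=53  D=62  E=19  F=63  G=64
Turnaround (C−A): A=12  B=5  C=49  D=57  E=10  F=52  G=52
Waiting times: A=6, B=3, C=35, D=44, E=7, F=39, G=39
Average waiting = (6+3+35+44+7+39+39) / 7 = 173/7 = 24.71

24.71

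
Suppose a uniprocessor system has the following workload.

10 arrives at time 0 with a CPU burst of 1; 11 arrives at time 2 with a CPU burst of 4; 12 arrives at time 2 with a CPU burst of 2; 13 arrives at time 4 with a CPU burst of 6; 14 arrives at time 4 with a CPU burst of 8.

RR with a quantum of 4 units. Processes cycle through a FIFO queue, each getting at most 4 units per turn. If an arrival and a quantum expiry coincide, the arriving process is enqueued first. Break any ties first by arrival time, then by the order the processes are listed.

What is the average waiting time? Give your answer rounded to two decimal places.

Gantt: | 10 0-1 | idle 1-2 | 11 2-6 | 12 6-8 | 13 8-12 | 14 12-16 | 13 16-18 | 14 18-22 |
Completion: 10=1  11=6  12=8  13=18  14=22
Waiting times: 10=0, 11=0, 12=4, 13=8, 14=10
Average waiting = (0+0+4+8+10) / 5 = 22/5 = 4.40

4.40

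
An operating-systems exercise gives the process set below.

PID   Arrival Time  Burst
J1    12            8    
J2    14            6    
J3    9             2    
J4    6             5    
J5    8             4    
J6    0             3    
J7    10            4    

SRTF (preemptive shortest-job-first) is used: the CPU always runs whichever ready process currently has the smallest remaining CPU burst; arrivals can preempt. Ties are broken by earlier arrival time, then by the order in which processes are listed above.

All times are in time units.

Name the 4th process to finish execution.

Timeline: | J6 0-3 | idle 3-6 | J4 6-11 | J3 11-13 | J5 13-17 | J7 17-21 | J2 21-27 | J1 27-35 |
Completion: J1=35  J2=27  J3=13  J4=11  J5=17  J6=3  J7=21
Turnaround (C−A): J1=23  J2=13  J3=4  J4=5  J5=9  J6=3  J7=11
Finish order: J6 → J4 → J3 → J5 → J7 → J2 → J1

J5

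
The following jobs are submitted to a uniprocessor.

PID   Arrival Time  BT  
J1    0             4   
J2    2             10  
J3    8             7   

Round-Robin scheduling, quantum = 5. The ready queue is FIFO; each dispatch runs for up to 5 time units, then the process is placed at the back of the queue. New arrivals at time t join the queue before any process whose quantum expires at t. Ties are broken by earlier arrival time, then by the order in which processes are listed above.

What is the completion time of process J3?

Schedule: | J1 0-4 | J2 4-9 | J3 9-14 | J2 14-19 | J3 19-21 |
Completion: J1=4  J2=19  J3=21

21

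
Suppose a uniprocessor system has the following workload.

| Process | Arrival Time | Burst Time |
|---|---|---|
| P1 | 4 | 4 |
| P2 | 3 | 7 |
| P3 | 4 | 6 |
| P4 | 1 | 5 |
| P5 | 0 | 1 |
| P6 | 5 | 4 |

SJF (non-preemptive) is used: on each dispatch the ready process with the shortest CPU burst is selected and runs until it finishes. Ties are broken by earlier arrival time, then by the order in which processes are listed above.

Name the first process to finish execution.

Schedule: | P5 0-1 | P4 1-6 | P1 6-10 | P6 10-14 | P3 14-20 | P2 20-27 |
Completion: P1=10  P2=27  P3=20  P4=6  P5=1  P6=14
Finish order: P5 → P4 → P1 → P6 → P3 → P2

P5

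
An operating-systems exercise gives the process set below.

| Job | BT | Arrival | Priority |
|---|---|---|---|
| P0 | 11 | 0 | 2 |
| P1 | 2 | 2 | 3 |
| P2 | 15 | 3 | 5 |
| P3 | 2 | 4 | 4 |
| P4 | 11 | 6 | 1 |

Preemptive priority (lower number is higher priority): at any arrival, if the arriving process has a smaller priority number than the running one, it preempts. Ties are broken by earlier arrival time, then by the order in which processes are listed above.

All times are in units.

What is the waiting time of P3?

Gantt: | P0 0-6 | P4 6-17 | P0 17-22 | P1 22-24 | P3 24-26 | P2 26-41 |
Completion: P0=22  P1=24  P2=41  P3=26  P4=17
Turnaround (C−A): P0=22  P1=22  P2=38  P3=22  P4=11
Waiting(P3) = turnaround − burst = 22 − 2 = 20

20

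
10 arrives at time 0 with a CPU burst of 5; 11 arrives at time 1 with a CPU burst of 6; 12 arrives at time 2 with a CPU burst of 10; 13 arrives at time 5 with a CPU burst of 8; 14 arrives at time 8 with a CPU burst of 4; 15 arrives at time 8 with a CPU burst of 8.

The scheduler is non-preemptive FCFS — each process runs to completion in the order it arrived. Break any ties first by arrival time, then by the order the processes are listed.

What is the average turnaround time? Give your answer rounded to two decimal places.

Schedule: | 10 0-5 | 11 5-11 | 12 11-21 | 13 21-29 | 14 29-33 | 15 33-41 |
Completion: 10=5  11=11  12=21  13=29  14=33  15=41
Turnaround (C−A): 10=5  11=10  12=19  13=24  14=25  15=33
Turnaround times: 10=5, 11=10, 12=19, 13=24, 14=25, 15=33
Average turnaround = (5+10+19+24+25+33) / 6 = 116/6 = 19.33

19.33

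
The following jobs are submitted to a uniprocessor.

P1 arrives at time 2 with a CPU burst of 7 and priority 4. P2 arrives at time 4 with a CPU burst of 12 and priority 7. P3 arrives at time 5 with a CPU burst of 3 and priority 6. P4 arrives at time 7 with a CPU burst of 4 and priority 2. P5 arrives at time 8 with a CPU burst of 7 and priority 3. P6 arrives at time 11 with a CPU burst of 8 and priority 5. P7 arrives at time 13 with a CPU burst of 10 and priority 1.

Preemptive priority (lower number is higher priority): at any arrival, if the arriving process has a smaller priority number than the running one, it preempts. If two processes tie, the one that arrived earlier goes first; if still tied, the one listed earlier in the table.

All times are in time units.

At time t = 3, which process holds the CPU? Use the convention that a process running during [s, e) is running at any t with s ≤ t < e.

P1

Timeline: | idle 0-2 | P1 2-7 | P4 7-11 | P5 11-13 | P7 13-23 | P5 23-28 | P1 28-30 | P6 30-38 | P3 38-41 | P2 41-53 |
Completion: P1=30  P2=53  P3=41  P4=11  P5=28  P6=38  P7=23
Turnaround (C−A): P1=28  P2=49  P3=36  P4=4  P5=20  P6=27  P7=10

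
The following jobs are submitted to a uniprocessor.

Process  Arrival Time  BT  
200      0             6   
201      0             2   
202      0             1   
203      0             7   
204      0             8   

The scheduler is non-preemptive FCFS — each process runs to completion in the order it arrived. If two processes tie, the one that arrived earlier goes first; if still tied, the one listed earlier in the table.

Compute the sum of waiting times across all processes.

Timeline: | 200 0-6 | 201 6-8 | 202 8-9 | 203 9-16 | 204 16-24 |
Completion: 200=6  201=8  202=9  203=16  204=24
Waiting = turnaround − burst: 200=0, 201=6, 202=8, 203=9, 204=16
Total waiting = 0 + 6 + 8 + 9 + 16 = 39

39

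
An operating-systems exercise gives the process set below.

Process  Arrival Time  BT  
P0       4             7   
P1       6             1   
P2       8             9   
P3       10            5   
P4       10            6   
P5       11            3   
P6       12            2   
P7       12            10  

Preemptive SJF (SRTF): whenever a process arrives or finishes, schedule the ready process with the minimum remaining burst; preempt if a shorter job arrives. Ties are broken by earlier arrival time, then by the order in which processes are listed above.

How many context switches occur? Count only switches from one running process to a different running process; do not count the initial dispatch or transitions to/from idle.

Timeline: | idle 0-4 | P0 4-6 | P1 6-7 | P0 7-12 | P6 12-14 | P5 14-17 | P3 17-22 | P4 22-28 | P2 28-37 | P7 37-47 |
Completion: P0=12  P1=7  P2=37  P3=22  P4=28  P5=17  P6=14  P7=47

8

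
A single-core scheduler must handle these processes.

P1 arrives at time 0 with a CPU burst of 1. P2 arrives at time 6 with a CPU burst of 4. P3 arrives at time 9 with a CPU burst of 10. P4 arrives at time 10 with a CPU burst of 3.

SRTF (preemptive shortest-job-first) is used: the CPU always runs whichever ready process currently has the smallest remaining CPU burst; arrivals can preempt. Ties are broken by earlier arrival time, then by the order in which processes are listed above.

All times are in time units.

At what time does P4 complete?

13

Timeline: | P1 0-1 | idle 1-6 | P2 6-10 | P4 10-13 | P3 13-23 |
Completion: P1=1  P2=10  P3=23  P4=13
Turnaround (C−A): P1=1  P2=4  P3=14  P4=3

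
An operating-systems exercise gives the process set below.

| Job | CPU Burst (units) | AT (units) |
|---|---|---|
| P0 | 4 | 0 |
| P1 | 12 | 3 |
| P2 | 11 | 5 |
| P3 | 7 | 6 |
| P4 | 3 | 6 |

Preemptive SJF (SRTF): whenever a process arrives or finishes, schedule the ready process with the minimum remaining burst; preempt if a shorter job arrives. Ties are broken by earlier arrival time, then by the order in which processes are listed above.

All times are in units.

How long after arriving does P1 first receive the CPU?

1

Gantt: | P0 0-4 | P1 4-6 | P4 6-9 | P3 9-16 | P1 16-26 | P2 26-37 |
Completion: P0=4  P1=26  P2=37  P3=16  P4=9
Turnaround (C−A): P0=4  P1=23  P2=32  P3=10  P4=3
Response(P1) = first start − arrival = 4 − 3 = 1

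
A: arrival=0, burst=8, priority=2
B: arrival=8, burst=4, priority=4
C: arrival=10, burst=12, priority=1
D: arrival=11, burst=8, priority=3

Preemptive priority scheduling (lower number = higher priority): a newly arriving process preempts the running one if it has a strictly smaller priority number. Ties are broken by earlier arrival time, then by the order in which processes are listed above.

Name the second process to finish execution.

Schedule: | A 0-8 | B 8-10 | C 10-22 | D 22-30 | B 30-32 |
Completion: A=8  B=32  C=22  D=30
Finish order: A → C → D → B

C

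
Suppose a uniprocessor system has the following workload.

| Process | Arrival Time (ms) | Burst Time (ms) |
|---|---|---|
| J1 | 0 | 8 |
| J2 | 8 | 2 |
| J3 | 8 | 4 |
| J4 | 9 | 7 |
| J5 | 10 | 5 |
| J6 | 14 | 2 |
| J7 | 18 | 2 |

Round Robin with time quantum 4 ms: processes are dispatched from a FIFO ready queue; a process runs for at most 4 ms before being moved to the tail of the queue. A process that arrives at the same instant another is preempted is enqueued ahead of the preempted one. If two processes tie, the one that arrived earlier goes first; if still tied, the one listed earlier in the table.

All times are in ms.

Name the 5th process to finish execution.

J7

Schedule: | J1 0-8 | J2 8-10 | J3 10-14 | J4 14-18 | J5 18-22 | J6 22-24 | J7 24-26 | J4 26-29 | J5 29-30 |
Completion: J1=8  J2=10  J3=14  J4=29  J5=30  J6=24  J7=26
Finish order: J1 → J2 → J3 → J6 → J7 → J4 → J5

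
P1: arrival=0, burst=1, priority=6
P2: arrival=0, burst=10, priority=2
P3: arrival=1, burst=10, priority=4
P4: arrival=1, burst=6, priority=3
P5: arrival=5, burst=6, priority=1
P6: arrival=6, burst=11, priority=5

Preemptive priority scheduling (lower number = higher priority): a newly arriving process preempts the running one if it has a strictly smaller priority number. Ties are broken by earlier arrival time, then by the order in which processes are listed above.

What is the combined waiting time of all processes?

Gantt: | P2 0-5 | P5 5-11 | P2 11-16 | P4 16-22 | P3 22-32 | P6 32-43 | P1 43-44 |
Completion: P1=44  P2=16  P3=32  P4=22  P5=11  P6=43
Turnaround (C−A): P1=44  P2=16  P3=31  P4=21  P5=6  P6=37
Waiting = turnaround − burst: P1=43, P2=6, P3=21, P4=15, P5=0, P6=26
Total waiting = 43 + 6 + 21 + 15 + 0 + 26 = 111

111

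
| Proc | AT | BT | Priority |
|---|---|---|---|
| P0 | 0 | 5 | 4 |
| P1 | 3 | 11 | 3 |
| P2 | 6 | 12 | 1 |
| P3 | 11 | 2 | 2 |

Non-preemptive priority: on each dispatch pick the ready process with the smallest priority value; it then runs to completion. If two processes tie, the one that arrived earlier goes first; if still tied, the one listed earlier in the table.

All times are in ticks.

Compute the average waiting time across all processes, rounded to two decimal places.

7.25

Gantt: | P0 0-5 | P1 5-16 | P2 16-28 | P3 28-30 |
Completion: P0=5  P1=16  P2=28  P3=30
Waiting times: P0=0, P1=2, P2=10, P3=17
Average waiting = (0+2+10+17) / 4 = 29/4 = 7.25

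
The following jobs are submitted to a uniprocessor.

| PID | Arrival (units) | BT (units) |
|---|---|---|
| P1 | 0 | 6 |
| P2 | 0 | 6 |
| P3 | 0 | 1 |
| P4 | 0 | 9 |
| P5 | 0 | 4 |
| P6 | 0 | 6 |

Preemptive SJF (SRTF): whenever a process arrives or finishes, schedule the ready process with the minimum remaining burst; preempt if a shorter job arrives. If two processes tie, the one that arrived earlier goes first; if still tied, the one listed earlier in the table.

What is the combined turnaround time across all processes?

89

Gantt: | P3 0-1 | P5 1-5 | P1 5-11 | P2 11-17 | P6 17-23 | P4 23-32 |
Completion: P1=11  P2=17  P3=1  P4=32  P5=5  P6=23
Turnaround (C−A): P1=11  P2=17  P3=1  P4=32  P5=5  P6=23
Turnaround = completion − arrival: P1=11, P2=17, P3=1, P4=32, P5=5, P6=23
Total turnaround = 11 + 17 + 1 + 32 + 5 + 23 = 89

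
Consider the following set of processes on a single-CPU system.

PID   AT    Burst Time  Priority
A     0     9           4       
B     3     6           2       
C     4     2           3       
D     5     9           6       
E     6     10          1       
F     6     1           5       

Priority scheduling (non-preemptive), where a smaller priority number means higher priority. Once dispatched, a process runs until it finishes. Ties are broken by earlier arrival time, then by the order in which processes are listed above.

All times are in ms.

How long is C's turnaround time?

23

Gantt: | A 0-9 | E 9-19 | B 19-25 | C 25-27 | F 27-28 | D 28-37 |
Completion: A=9  B=25  C=27  D=37  E=19  F=28
Turnaround (C−A): A=9  B=22  C=23  D=32  E=13  F=22
Turnaround(C) = completion − arrival = 27 − 4 = 23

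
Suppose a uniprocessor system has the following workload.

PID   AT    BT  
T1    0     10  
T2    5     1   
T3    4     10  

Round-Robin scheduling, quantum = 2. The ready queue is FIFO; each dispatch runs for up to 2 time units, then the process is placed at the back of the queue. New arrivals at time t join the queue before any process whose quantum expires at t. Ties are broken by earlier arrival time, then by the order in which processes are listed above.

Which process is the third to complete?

Gantt: | T1 0-4 | T3 4-6 | T1 6-8 | T2 8-9 | T3 9-11 | T1 11-13 | T3 13-15 | T1 15-17 | T3 17-21 |
Completion: T1=17  T2=9  T3=21
Finish order: T2 → T1 → T3

T3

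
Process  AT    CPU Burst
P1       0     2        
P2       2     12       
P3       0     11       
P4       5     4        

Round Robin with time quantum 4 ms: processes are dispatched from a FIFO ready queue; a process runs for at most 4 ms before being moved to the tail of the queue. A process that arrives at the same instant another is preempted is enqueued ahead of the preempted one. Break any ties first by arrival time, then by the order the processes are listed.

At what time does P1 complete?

2

Schedule: | P1 0-2 | P3 2-6 | P2 6-10 | P4 10-14 | P3 14-18 | P2 18-22 | P3 22-25 | P2 25-29 |
Completion: P1=2  P2=29  P3=25  P4=14
Turnaround (C−A): P1=2  P2=27  P3=25  P4=9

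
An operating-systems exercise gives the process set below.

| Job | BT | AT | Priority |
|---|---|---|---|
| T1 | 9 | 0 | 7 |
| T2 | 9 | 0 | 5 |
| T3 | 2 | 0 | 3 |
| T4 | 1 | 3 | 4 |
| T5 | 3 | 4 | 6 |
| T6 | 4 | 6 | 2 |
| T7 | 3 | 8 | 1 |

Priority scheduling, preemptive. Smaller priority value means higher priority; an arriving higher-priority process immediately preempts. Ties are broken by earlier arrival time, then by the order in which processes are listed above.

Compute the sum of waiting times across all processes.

Timeline: | T3 0-2 | T2 2-3 | T4 3-4 | T2 4-6 | T6 6-8 | T7 8-11 | T6 11-13 | T2 13-19 | T5 19-22 | T1 22-31 |
Completion: T1=31  T2=19  T3=2  T4=4  T5=22  T6=13  T7=11
Turnaround (C−A): T1=31  T2=19  T3=2  T4=1  T5=18  T6=7  T7=3
Waiting = turnaround − burst: T1=22, T2=10, T3=0, T4=0, T5=15, T6=3, T7=0
Total waiting = 22 + 10 + 0 + 0 + 15 + 3 + 0 = 50

50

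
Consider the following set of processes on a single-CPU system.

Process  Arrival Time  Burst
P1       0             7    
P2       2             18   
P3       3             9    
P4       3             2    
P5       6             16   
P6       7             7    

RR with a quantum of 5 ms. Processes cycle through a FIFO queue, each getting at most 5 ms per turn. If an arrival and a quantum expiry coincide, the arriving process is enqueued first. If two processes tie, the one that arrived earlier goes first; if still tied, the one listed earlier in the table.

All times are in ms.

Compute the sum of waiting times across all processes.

Schedule: | P1 0-5 | P2 5-10 | P3 10-15 | P4 15-17 | P1 17-19 | P5 19-24 | P6 24-29 | P2 29-34 | P3 34-38 | P5 38-43 | P6 43-45 | P2 45-50 | P5 50-55 | P2 55-58 | P5 58-59 |
Completion: P1=19  P2=58  P3=38  P4=17  P5=59  P6=45
Turnaround (C−A): P1=19  P2=56  P3=35  P4=14  P5=53  P6=38
Waiting = turnaround − burst: P1=12, P2=38, P3=26, P4=12, P5=37, P6=31
Total waiting = 12 + 38 + 26 + 12 + 37 + 31 = 156

156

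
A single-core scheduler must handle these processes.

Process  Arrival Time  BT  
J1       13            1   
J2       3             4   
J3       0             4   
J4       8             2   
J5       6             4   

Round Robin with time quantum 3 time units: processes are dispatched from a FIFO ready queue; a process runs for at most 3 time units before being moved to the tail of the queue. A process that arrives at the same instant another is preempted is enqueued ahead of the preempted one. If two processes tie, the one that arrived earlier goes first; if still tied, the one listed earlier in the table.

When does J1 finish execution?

15

Gantt: | J3 0-3 | J2 3-6 | J3 6-7 | J5 7-10 | J2 10-11 | J4 11-13 | J5 13-14 | J1 14-15 |
Completion: J1=15  J2=11  J3=7  J4=13  J5=14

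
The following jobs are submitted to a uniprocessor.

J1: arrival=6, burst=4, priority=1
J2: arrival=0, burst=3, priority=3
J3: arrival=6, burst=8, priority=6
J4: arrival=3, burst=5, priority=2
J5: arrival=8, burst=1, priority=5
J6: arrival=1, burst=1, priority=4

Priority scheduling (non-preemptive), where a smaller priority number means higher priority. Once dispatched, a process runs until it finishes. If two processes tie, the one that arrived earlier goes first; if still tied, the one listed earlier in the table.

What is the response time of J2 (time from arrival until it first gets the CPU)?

0

Schedule: | J2 0-3 | J4 3-8 | J1 8-12 | J6 12-13 | J5 13-14 | J3 14-22 |
Completion: J1=12  J2=3  J3=22  J4=8  J5=14  J6=13
Turnaround (C−A): J1=6  J2=3  J3=16  J4=5  J5=6  J6=12
Response(J2) = first start − arrival = 0 − 0 = 0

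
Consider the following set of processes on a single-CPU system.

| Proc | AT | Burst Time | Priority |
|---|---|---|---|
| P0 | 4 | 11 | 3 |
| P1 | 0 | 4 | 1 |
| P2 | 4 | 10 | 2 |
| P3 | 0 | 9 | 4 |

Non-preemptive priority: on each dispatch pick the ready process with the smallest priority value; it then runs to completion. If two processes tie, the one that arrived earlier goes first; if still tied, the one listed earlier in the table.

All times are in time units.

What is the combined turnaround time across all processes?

Timeline: | P1 0-4 | P2 4-14 | P0 14-25 | P3 25-34 |
Completion: P0=25  P1=4  P2=14  P3=34
Turnaround (C−A): P0=21  P1=4  P2=10  P3=34
Turnaround = completion − arrival: P0=21, P1=4, P2=10, P3=34
Total turnaround = 21 + 4 + 10 + 34 = 69

69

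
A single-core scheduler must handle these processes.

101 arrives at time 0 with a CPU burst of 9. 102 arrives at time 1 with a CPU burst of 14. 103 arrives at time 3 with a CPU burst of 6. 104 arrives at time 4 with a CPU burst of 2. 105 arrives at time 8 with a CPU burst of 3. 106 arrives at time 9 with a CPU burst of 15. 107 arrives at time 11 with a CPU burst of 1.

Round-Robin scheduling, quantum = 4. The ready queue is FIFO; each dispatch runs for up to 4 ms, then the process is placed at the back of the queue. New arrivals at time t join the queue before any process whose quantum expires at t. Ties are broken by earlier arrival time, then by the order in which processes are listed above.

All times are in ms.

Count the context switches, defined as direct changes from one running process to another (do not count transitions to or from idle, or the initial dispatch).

14

Gantt: | 101 0-4 | 102 4-8 | 103 8-12 | 104 12-14 | 101 14-18 | 105 18-21 | 102 21-25 | 106 25-29 | 107 29-30 | 103 30-32 | 101 32-33 | 102 33-37 | 106 37-41 | 102 41-43 | 106 43-50 |
Completion: 101=33  102=43  103=32  104=14  105=21  106=50  107=30
Turnaround (C−A): 101=33  102=42  103=29  104=10  105=13  106=41  107=19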